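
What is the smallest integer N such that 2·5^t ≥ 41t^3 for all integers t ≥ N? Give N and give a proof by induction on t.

At t = 4: 1250 < 2624, so the inequality fails and N ≥ 5. We prove 2·5^t ≥ 41t^3 for all t ≥ 5.
When t = 5: 2·5^t = 6250 and 41t^3 = 5125, so 6250 ≥ 5125.
Suppose the result is true for t = k, so 2·5^k ≥ 41k^3.
Then 2·5^(k + 1) = 5·(2·5^k) ≥ 5·(41k^3).
Also, for k ≥ 5 we have 5·(41k^3) ≥ 41(k+1)^3, since 5 ≥ (1 + 1/k)^3 for all k ≥ 5.
Combining, 2·5^(k + 1) ≥ 41(k+1)^3.
By the principle of mathematical induction, the result holds for all t ≥ 5.
Hence the smallest such N is 5.

N = 5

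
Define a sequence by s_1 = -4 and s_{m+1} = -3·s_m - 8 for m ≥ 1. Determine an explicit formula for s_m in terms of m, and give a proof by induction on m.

Computing the first terms: s_1 = -4, s_2 = 4, s_3 = -20. This suggests s_m = -2(-3)^(m - 1) - 2.
For the base case m = 1: the formula gives -4 = -4 = s_1.
For the inductive step, assume it holds for an arbitrary j ≥ 1, so s_j = -2(-3)^(j - 1) - 2.
Then s_{j+1} = -3·s_j - 8 = -3·(-2(-3)^(j - 1) - 2) - 8 = -2(-3)^j - 2 = -2(-3)^((j+1) - 1) - 2,
which is the claimed formula at m = j+1.
This completes the induction.

s_m = -2(-3)^(m - 1) - 2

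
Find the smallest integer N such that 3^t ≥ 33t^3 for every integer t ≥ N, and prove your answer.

At t = 9: 19683 < 24057, so the inequality fails and N ≥ 10. We prove 3^t ≥ 33t^3 for all t ≥ 10.
When t = 10: 3^t = 59049 and 33t^3 = 33000, so 59049 ≥ 33000.
Inductive step: assume the claim holds for t = j, so 3^j ≥ 33j^3.
Then 3^(j + 1) = 3·(3^j) ≥ 3·(33j^3).
Also, for j ≥ 10 we have 3·(33j^3) ≥ 33(j+1)^3, since 3 ≥ (1 + 1/j)^3 for all j ≥ 10.
Combining, 3^(j + 1) ≥ 33(j+1)^3.
This completes the induction.
Hence the smallest such N is 10.

N = 10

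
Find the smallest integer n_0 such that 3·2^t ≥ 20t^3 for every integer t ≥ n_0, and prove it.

n_0 = 15

At t = 14: 49152 < 54880, so the inequality fails and n_0 ≥ 15. We prove 3·2^t ≥ 20t^3 for all t ≥ 15.
Base case (t = 15): 3·2^t = 98304 and 20t^3 = 67500, so 98304 ≥ 67500.
Inductive step: assume the claim holds for t = r, so 3·2^r ≥ 20r^3.
Then 3·2^(r + 1) = 2·(3·2^r) ≥ 2·(20r^3).
Also, for r ≥ 15 we have 2·(20r^3) ≥ 20(r+1)^3, since 2 ≥ (1 + 1/r)^3 for all r ≥ 15.
Combining, 3·2^(r + 1) ≥ 20(r+1)^3.
This completes the induction.
Hence the smallest such n_0 is 15.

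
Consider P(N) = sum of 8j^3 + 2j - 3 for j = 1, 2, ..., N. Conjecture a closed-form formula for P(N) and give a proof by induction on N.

We claim P(N) = N(2N^3 + 4N^2 + 3N - 2) for all N ≥ 1.
Base step (N = 1): P(1) = 7, and the closed form gives 7. They agree.
For the inductive step, assume it holds for an arbitrary j ≥ 1, so P(j) = j(2j^3 + 4j^2 + 3j - 2).
Then P(j+1) = P(j) + (2j + 8(j + 1)^3 - 1) = (j(2j^3 + 4j^2 + 3j - 2)) + (2j + 8(j + 1)^3 - 1).
Simplifying, P(j+1) = (j + 1)(2j^3 + 10j^2 + 17j + 7) = (j+1)(2(j+1)^3 + 4(j+1)^2 + 3(j+1) - 2),
which is the closed form with N = j+1.
Hence, by induction on N, the claim holds for every N ≥ 1.

P(N) = N(2N^3 + 4N^2 + 3N - 2)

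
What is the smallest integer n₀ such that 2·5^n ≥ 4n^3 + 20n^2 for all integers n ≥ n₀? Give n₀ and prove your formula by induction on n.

n₀ = 4

At n = 3: 250 < 288, so the inequality fails and n₀ ≥ 4. We prove 2·5^n ≥ 4n^3 + 20n^2 for all n ≥ 4.
For the base case n = 4: 2·5^n = 1250 and 4n^3 + 20n^2 = 576, so 1250 ≥ 576.
Inductive step: suppose the statement holds for some k ≥ 4, so 2·5^k ≥ 4k^3 + 20k^2.
Then 2·5^(k + 1) = 5·(2·5^k) ≥ 5·(4k^3 + 20k^2).
Also, for k ≥ 4 we have 5·(4k^3 + 20k^2) ≥ 4(k+1)^3 + 20(k+1)^2, since 5·(4k^3 + 20k^2) − (4(k+1)^3 + 20(k+1)^2) = 16k^3 + 68k^2 - 52k - 24, which is nonnegative for all k ≥ 4.
Combining, 2·5^(k + 1) ≥ 4(k+1)^3 + 20(k+1)^2.
By induction, the statement is established for all n ≥ 4.
Hence the smallest such n₀ is 4.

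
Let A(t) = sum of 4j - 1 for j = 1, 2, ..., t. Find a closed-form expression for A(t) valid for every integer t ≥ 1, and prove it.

A(t) = t(2t + 1)

We claim A(t) = t(2t + 1) for all t ≥ 1.
For the base case t = 1: A(1) = 3, and the closed form gives 3. They agree.
For the inductive step, assume it holds for an arbitrary j ≥ 1, so A(j) = j(2j + 1).
Then A(j+1) = A(j) + (4j + 3) = (j(2j + 1)) + (4j + 3).
Simplifying, A(j+1) = (j + 1)(2j + 3) = (j+1)(2(j+1) + 1),
which is the closed form with t = j+1.
By induction, the statement is established for all t ≥ 1.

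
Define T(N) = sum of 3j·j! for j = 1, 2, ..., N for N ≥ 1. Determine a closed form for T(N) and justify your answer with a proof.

T(N) = 3(N + 1)! - 3

We claim T(N) = 3(N + 1)! - 3 for all N ≥ 1.
When N = 1: T(1) = 3, and the closed form gives 3. They agree.
For the inductive step, assume it holds for an arbitrary j ≥ 1, so T(j) = 3(j + 1)! - 3.
Then T(j+1) = T(j) + (3(j + 1)(j + 1)!) = (3(j + 1)! - 3) + (3(j + 1)(j + 1)!).
Simplifying, T(j+1) = 3((j+1) + 1)! - 3,
which is the closed form with N = j+1.
This completes the induction.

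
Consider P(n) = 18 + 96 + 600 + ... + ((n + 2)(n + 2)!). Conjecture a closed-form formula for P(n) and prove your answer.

P(n) = (n + 3)! - 6

We claim P(n) = (n + 3)! - 6 for all n ≥ 1.
When n = 1: P(1) = 18, and the closed form gives 18. They agree.
Inductive step: assume the claim holds for n = i, so P(i) = (i + 3)! - 6.
Then P(i+1) = P(i) + ((i + 3)(i + 3)!) = ((i + 3)! - 6) + ((i + 3)(i + 3)!).
Simplifying, P(i+1) = ((i+1) + 3)! - 6,
which is the closed form with n = i+1.
Hence, by induction on n, the claim holds for every n ≥ 1.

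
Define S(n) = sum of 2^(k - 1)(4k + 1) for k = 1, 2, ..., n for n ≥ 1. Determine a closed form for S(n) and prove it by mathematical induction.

S(n) = 2^n(4n - 3) + 3

We claim S(n) = 2^n(4n - 3) + 3 for all n ≥ 1.
For the base case n = 1: S(1) = 5, and the closed form gives 5. They agree.
Suppose the result is true for n = k, so S(k) = 2^k(4k - 3) + 3.
Then S(k+1) = S(k) + (2^k(4k + 5)) = (2^k(4k - 3) + 3) + (2^k(4k + 5)).
Simplifying, S(k+1) = 2^(k + 1) + 2^(k + 3)k + 3 = 2^(k+1)(4(k+1) - 3) + 3,
which is the closed form with n = k+1.
Hence, by induction on n, the claim holds for every n ≥ 1.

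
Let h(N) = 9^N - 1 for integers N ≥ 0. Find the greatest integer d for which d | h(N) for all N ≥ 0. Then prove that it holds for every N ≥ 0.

Computing the first values: h(0) = 0 and h(1) = 8; gcd(0, 8) = 8, so d ≤ 8.
We prove 8 | 9^N - 1 for all N ≥ 0 by induction on N.
For the base case N = 0: h(0) = 0 = 8·(0), so 8 | h(0).
Suppose the result is true for N = j, i.e. 8 | h(j). Then
h(j+1) = 9^(j+1) - 1 = 9·(9^j - 1) + 8 = 9·h(j) + 8. The first term is divisible by 8 by the inductive hypothesis, and 8 is divisible by 8. Hence 8 | h(j+1).
By induction, the statement is established for all N ≥ 0.
Therefore the largest such d is 8.

d = 8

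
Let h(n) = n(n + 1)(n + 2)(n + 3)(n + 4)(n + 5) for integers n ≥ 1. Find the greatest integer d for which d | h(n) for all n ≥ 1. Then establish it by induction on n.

Computing the first values: h(1) = 720 and h(2) = 5040; gcd(720, 5040) = 720, so d ≤ 720.
We prove 720 | n(n + 1)(n + 2)(n + 3)(n + 4)(n + 5) for all n ≥ 1 by induction on n.
Base step (n = 1): h(1) = 720 = 720·(1), so 720 | h(1).
Suppose the result is true for n = r, i.e. 720 | h(r). Then
h(r+1) − h(r) = (r+1)·(r+2)·(r+3)·(r+4)·(r+5)·(r+6) − r·(r+1)·(r+2)·(r+3)·(r+4)·(r+5) = (r+1)·(r+2)·(r+3)·(r+4)·(r+5)·[(r+6) − r] = 6·(r+1)·(r+2)·(r+3)·(r+4)·(r+5). The product of 5 consecutive integers is divisible by (5)! = 120, so h(r+1) − h(r) is divisible by 6·120 = 720. By the inductive hypothesis 720 | h(r), hence 720 | h(r+1).
By the principle of mathematical induction, the result holds for all n ≥ 1.
Therefore the largest such d is 720.

d = 720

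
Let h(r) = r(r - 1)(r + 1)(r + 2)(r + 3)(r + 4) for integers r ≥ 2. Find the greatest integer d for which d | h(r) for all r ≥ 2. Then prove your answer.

d = 720

Computing the first values: h(2) = 720 and h(3) = 5040; gcd(720, 5040) = 720, so d ≤ 720.
We prove 720 | r(r - 1)(r + 1)(r + 2)(r + 3)(r + 4) for all r ≥ 2 by induction on r.
Base case (r = 2): h(2) = 720 = 720·(1), so 720 | h(2).
Suppose the result is true for r = j, i.e. 720 | h(j). Then
h(j+1) − h(j) = j·(j+1)·(j+2)·(j+3)·(j+4)·(j+5) − (j-1)·j·(j+1)·(j+2)·(j+3)·(j+4) = j·(j+1)·(j+2)·(j+3)·(j+4)·[(j+5) − (j-1)] = 6·j·(j+1)·(j+2)·(j+3)·(j+4). The product of 5 consecutive integers is divisible by (5)! = 120, so h(j+1) − h(j) is divisible by 6·120 = 720. By the inductive hypothesis 720 | h(j), hence 720 | h(j+1).
Hence, by induction on r, the claim holds for every r ≥ 2.
Therefore the largest such d is 720.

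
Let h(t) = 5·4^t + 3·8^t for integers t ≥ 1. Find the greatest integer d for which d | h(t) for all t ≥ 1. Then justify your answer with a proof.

Computing the first values: h(1) = 44 and h(2) = 272; gcd(44, 272) = 4, so d ≤ 4.
We prove 4 | 5·4^t + 3·8^t for all t ≥ 1 by induction on t.
Base step (t = 1): h(1) = 44 = 4·(11), so 4 | h(1).
Inductive step: assume the claim holds for t = m, i.e. 4 | h(m). Then
h(m+1) − 8·h(m) = (5·4^(m+1) + 3·8^(m+1)) − 8·(5·4^m + 3·8^m) = (5)·4^m·(4 − 8) = (-20)·4^m. Since 4 | h(m) by the inductive hypothesis, 4 | 8·h(m); and 4 | -20 since -20 = 4·-5. Therefore 4 | h(m+1).
By the principle of mathematical induction, the result holds for all t ≥ 1.
Therefore the largest such d is 4.

d = 4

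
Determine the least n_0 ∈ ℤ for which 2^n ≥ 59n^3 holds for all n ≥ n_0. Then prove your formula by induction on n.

n_0 = 19

At n = 18: 262144 < 344088, so the inequality fails and n_0 ≥ 19. We prove 2^n ≥ 59n^3 for all n ≥ 19.
Base case (n = 19): 2^n = 524288 and 59n^3 = 404681, so 524288 ≥ 404681.
Inductive step: suppose the statement holds for some j ≥ 19, so 2^j ≥ 59j^3.
Then 2^(j + 1) = 2·(2^j) ≥ 2·(59j^3).
Also, for j ≥ 19 we have 2·(59j^3) ≥ 59(j+1)^3, since 2 ≥ (1 + 1/j)^3 for all j ≥ 19.
Combining, 2^(j + 1) ≥ 59(j+1)^3.
By the principle of mathematical induction, the result holds for all n ≥ 19.
Hence the smallest such n_0 is 19.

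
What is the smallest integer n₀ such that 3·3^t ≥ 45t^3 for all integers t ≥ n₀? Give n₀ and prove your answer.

At t = 8: 19683 < 23040, so the inequality fails and n₀ ≥ 9. We prove 3·3^t ≥ 45t^3 for all t ≥ 9.
For the base case t = 9: 3·3^t = 59049 and 45t^3 = 32805, so 59049 ≥ 32805.
Inductive step: assume the claim holds for t = r, so 3·3^r ≥ 45r^3.
Then 3·3^(r + 1) = 3·(3·3^r) ≥ 3·(45r^3).
Also, for r ≥ 9 we have 3·(45r^3) ≥ 45(r+1)^3, since 3 ≥ (1 + 1/r)^3 for all r ≥ 9.
Combining, 3·3^(r + 1) ≥ 45(r+1)^3.
By induction, the statement is established for all t ≥ 9.
Hence the smallest such n₀ is 9.

n₀ = 9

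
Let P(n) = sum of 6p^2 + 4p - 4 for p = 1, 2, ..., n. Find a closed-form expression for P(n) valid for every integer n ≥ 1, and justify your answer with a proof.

We claim P(n) = n(2n^2 + 5n - 1) for all n ≥ 1.
For the base case n = 1: P(1) = 6, and the closed form gives 6. They agree.
For the inductive step, assume it holds for an arbitrary p ≥ 1, so P(p) = p(2p^2 + 5p - 1).
Then P(p+1) = P(p) + (6p^2 + 16p + 6) = (p(2p^2 + 5p - 1)) + (6p^2 + 16p + 6).
Simplifying, P(p+1) = (p + 1)(2p^2 + 9p + 6) = (p+1)(2(p+1)^2 + 5(p+1) - 1),
which is the closed form with n = p+1.
This completes the induction.

P(n) = n(2n^2 + 5n - 1)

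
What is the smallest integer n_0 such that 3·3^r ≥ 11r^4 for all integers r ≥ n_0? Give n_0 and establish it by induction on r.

n_0 = 10

At r = 9: 59049 < 72171, so the inequality fails and n_0 ≥ 10. We prove 3·3^r ≥ 11r^4 for all r ≥ 10.
Base step (r = 10): 3·3^r = 177147 and 11r^4 = 110000, so 177147 ≥ 110000.
For the inductive step, assume it holds for an arbitrary j ≥ 10, so 3·3^j ≥ 11j^4.
Then 3·3^(j + 1) = 3·(3·3^j) ≥ 3·(11j^4).
Also, for j ≥ 10 we have 3·(11j^4) ≥ 11(j+1)^4, since 3 ≥ (1 + 1/j)^4 for all j ≥ 10.
Combining, 3·3^(j + 1) ≥ 11(j+1)^4.
By induction, the statement is established for all r ≥ 10.
Hence the smallest such n_0 is 10.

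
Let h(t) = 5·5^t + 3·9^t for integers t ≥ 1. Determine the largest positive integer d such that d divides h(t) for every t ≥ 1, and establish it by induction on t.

Computing the first values: h(1) = 52 and h(2) = 368; gcd(52, 368) = 4, so d ≤ 4.
We prove 4 | 5·5^t + 3·9^t for all t ≥ 1 by induction on t.
When t = 1: h(1) = 52 = 4·(13), so 4 | h(1).
Suppose the result is true for t = p, i.e. 4 | h(p). Then
h(p+1) − 9·h(p) = (5·5^(p+1) + 3·9^(p+1)) − 9·(5·5^p + 3·9^p) = (5)·5^p·(5 − 9) = (-20)·5^p. Since 4 | h(p) by the inductive hypothesis, 4 | 9·h(p); and 4 | -20 since -20 = 4·-5. Therefore 4 | h(p+1).
Hence, by induction on t, the claim holds for every t ≥ 1.
Therefore the largest such d is 4.

d = 4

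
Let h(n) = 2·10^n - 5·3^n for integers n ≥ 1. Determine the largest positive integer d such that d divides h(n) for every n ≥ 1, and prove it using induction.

d = 5

Computing the first values: h(1) = 5 and h(2) = 155; gcd(5, 155) = 5, so d ≤ 5.
We prove 5 | 2·10^n - 5·3^n for all n ≥ 1 by induction on n.
Base step (n = 1): h(1) = 5 = 5·(1), so 5 | h(1).
For the inductive step, assume it holds for an arbitrary r ≥ 1, i.e. 5 | h(r). Then
h(r+1) − 10·h(r) = (2·10^(r+1) - 5·3^(r+1)) − 10·(2·10^r - 5·3^r) = (-5)·3^r·(3 − 10) = (35)·3^r. Since 5 | h(r) by the inductive hypothesis, 5 | 10·h(r); and 5 | 35 since 35 = 5·7. Therefore 5 | h(r+1).
Hence, by induction on n, the claim holds for every n ≥ 1.
Therefore the largest such d is 5.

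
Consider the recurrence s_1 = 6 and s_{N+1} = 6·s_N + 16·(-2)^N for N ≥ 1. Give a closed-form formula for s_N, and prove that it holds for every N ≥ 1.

Computing the first terms: s_1 = 6, s_2 = 4, s_3 = 88. This suggests s_N = (-2)^(N + 1) + 2·6^(N - 1).
When N = 1: the formula gives 6 = 6 = s_1.
Suppose the result is true for N = k, so s_k = (-2)^(k + 1) + 2·6^(k - 1).
Then s_{k+1} = 6·s_k + 16·(-2)^k = 6·((-2)^(k + 1) + 2·6^(k - 1)) + 16·(-2)^k = (-2)^(k + 2) + 2·6^k = (-2)^((k+1) + 1) + 2·6^((k+1) - 1),
which is the claimed formula at N = k+1.
By induction, the statement is established for all N ≥ 1.

s_N = (-2)^(N + 1) + 2·6^(N - 1)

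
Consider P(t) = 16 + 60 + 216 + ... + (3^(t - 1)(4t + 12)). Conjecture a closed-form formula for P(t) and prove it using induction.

P(t) = 3^t(2t + 5) - 5

We claim P(t) = 3^t(2t + 5) - 5 for all t ≥ 1.
Base step (t = 1): P(1) = 16, and the closed form gives 16. They agree.
For the inductive step, assume it holds for an arbitrary r ≥ 1, so P(r) = 3^r(2r + 5) - 5.
Then P(r+1) = P(r) + (4·3^r(r + 4)) = (3^r(2r + 5) - 5) + (4·3^r(r + 4)).
Simplifying, P(r+1) = 6·3^r·r + 21·3^r - 5 = 3^(r+1)(2(r+1) + 5) - 5,
which is the closed form with t = r+1.
By induction, the statement is established for all t ≥ 1.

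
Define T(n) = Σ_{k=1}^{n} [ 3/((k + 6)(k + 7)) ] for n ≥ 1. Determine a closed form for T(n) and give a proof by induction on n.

T(n) = 3n/(7(n + 7))

We claim T(n) = 3n/(7(n + 7)) for all n ≥ 1.
Base case (n = 1): T(1) = 3/56, and the closed form gives 3/56. They agree.
Inductive step: suppose the statement holds for some k ≥ 1, so T(k) = 3k/(7(k + 7)).
Then T(k+1) = T(k) + (3/((k + 7)(k + 8))) = (3k/(7(k + 7))) + (3/((k + 7)(k + 8))).
Simplifying, T(k+1) = 3(k + 1)/(7(k + 8)) = 3(k+1)/(7((k+1) + 7)),
which is the closed form with n = k+1.
By the principle of mathematical induction, the result holds for all n ≥ 1.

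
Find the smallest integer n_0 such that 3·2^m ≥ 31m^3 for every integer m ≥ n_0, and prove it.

n_0 = 16

At m = 15: 98304 < 104625, so the inequality fails and n_0 ≥ 16. We prove 3·2^m ≥ 31m^3 for all m ≥ 16.
For the base case m = 16: 3·2^m = 196608 and 31m^3 = 126976, so 196608 ≥ 126976.
Inductive step: assume the claim holds for m = k, so 3·2^k ≥ 31k^3.
Then 3·2^(k + 1) = 2·(3·2^k) ≥ 2·(31k^3).
Also, for k ≥ 16 we have 2·(31k^3) ≥ 31(k+1)^3, since 2 ≥ (1 + 1/k)^3 for all k ≥ 16.
Combining, 3·2^(k + 1) ≥ 31(k+1)^3.
This completes the induction.
Hence the smallest such n_0 is 16.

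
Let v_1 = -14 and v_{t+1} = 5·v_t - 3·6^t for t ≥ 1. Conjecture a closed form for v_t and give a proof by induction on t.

v_t = 4·5^(t - 1) - 3·6^t

Computing the first terms: v_1 = -14, v_2 = -88, v_3 = -548. This suggests v_t = 4·5^(t - 1) - 3·6^t.
Base step (t = 1): the formula gives -14 = -14 = v_1.
Inductive step: suppose the statement holds for some m ≥ 1, so v_m = 4·5^(m - 1) - 3·6^m.
Then v_{m+1} = 5·v_m - 3·6^m = 5·(4·5^(m - 1) - 3·6^m) - 3·6^m = 4·5^m - 3·6^(m + 1) = 4·5^((m+1) - 1) - 3·6^(m+1),
which is the claimed formula at t = m+1.
By the principle of mathematical induction, the result holds for all t ≥ 1.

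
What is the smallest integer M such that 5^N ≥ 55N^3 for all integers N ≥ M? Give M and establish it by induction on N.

At N = 5: 3125 < 6875, so the inequality fails and M ≥ 6. We prove 5^N ≥ 55N^3 for all N ≥ 6.
When N = 6: 5^N = 15625 and 55N^3 = 11880, so 15625 ≥ 11880.
Suppose the result is true for N = r, so 5^r ≥ 55r^3.
Then 5^(r + 1) = 5·(5^r) ≥ 5·(55r^3).
Also, for r ≥ 6 we have 5·(55r^3) ≥ 55(r+1)^3, since 5 ≥ (1 + 1/r)^3 for all r ≥ 6.
Combining, 5^(r + 1) ≥ 55(r+1)^3.
Hence, by induction on N, the claim holds for every N ≥ 6.
Hence the smallest such M is 6.

M = 6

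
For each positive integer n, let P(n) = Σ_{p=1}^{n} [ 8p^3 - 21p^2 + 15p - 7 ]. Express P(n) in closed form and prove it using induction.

We claim P(n) = n(2n^3 - 3n^2 - n - 3) for all n ≥ 1.
Base case (n = 1): P(1) = -5, and the closed form gives -5. They agree.
Suppose the result is true for n = p, so P(p) = p(2p^3 - 3p^2 - p - 3).
Then P(p+1) = P(p) + (8p^3 + 3p^2 - 3p - 5) = (p(2p^3 - 3p^2 - p - 3)) + (8p^3 + 3p^2 - 3p - 5).
Simplifying, P(p+1) = (p + 1)(2p^3 + 3p^2 - p - 5) = (p+1)(2(p+1)^3 - 3(p+1)^2 - (p+1) - 3),
which is the closed form with n = p+1.
By induction, the statement is established for all n ≥ 1.

P(n) = n(2n^3 - 3n^2 - n - 3)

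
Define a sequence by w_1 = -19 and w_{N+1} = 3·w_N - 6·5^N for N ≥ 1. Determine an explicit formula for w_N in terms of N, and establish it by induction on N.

Computing the first terms: w_1 = -19, w_2 = -87, w_3 = -411. This suggests w_N = -4·3^(N - 1) - 3·5^N.
Base step (N = 1): the formula gives -19 = -19 = w_1.
For the inductive step, assume it holds for an arbitrary k ≥ 1, so w_k = -4·3^(k - 1) - 3·5^k.
Then w_{k+1} = 3·w_k - 6·5^k = 3·(-4·3^(k - 1) - 3·5^k) - 6·5^k = -4·3^k - 3·5^(k + 1) = -4·3^((k+1) - 1) - 3·5^(k+1),
which is the claimed formula at N = k+1.
By induction, the statement is established for all N ≥ 1.

w_N = -4·3^(N - 1) - 3·5^N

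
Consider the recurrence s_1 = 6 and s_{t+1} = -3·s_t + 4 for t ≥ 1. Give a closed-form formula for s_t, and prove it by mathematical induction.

s_t = 5(-3)^(t - 1) + 1

Computing the first terms: s_1 = 6, s_2 = -14, s_3 = 46. This suggests s_t = 5(-3)^(t - 1) + 1.
Base step (t = 1): the formula gives 6 = 6 = s_1.
Inductive step: assume the claim holds for t = i, so s_i = 5(-3)^(i - 1) + 1.
Then s_{i+1} = -3·s_i + 4 = -3·(5(-3)^(i - 1) + 1) + 4 = 5(-3)^i + 1 = 5(-3)^((i+1) - 1) + 1,
which is the claimed formula at t = i+1.
By the principle of mathematical induction, the result holds for all t ≥ 1.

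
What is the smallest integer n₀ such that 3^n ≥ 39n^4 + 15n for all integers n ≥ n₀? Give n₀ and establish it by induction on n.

n₀ = 13

At n = 12: 531441 < 808884, so the inequality fails and n₀ ≥ 13. We prove 3^n ≥ 39n^4 + 15n for all n ≥ 13.
Base step (n = 13): 3^n = 1594323 and 39n^4 + 15n = 1114074, so 1594323 ≥ 1114074.
Inductive step: assume the claim holds for n = m, so 3^m ≥ 39m^4 + 15m.
Then 3^(m + 1) = 3·(3^m) ≥ 3·(39m^4 + 15m).
Also, for m ≥ 13 we have 3·(39m^4 + 15m) ≥ 39(m+1)^4 + 15(m+1), since 3·(39m^4 + 15m) − (39(m+1)^4 + 15(m+1)) = 78m^4 - 156m^3 - 234m^2 - 126m - 54, which is nonnegative for all m ≥ 13.
Combining, 3^(m + 1) ≥ 39(m+1)^4 + 15(m+1).
By the principle of mathematical induction, the result holds for all n ≥ 13.
Hence the smallest such n₀ is 13.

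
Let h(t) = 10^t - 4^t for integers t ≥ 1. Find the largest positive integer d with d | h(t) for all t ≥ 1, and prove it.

d = 6

Computing the first values: h(1) = 6 and h(2) = 84; gcd(6, 84) = 6, so d ≤ 6.
We prove 6 | 10^t - 4^t for all t ≥ 1 by induction on t.
Base case (t = 1): h(1) = 6 = 6·(1), so 6 | h(1).
Suppose the result is true for t = k, i.e. 6 | h(k). Then
10^{k+1} − 4^{k+1} = 10·10^k − 4·4^k = 10·(10^k − 4^k) + (6)·4^k. The first term is divisible by 6 by the inductive hypothesis, and the second term (6)·4^k is divisible by 6 since 6 | 6. Hence 6 | h(k+1).
This completes the induction.
Therefore the largest such d is 6.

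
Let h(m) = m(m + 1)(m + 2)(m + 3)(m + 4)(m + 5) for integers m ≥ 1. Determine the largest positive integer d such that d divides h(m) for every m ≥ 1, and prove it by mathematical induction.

d = 720

Computing the first values: h(1) = 720 and h(2) = 5040; gcd(720, 5040) = 720, so d ≤ 720.
We prove 720 | m(m + 1)(m + 2)(m + 3)(m + 4)(m + 5) for all m ≥ 1 by induction on m.
Base step (m = 1): h(1) = 720 = 720·(1), so 720 | h(1).
Inductive step: assume the claim holds for m = i, i.e. 720 | h(i). Then
h(i+1) − h(i) = (i+1)·(i+2)·(i+3)·(i+4)·(i+5)·(i+6) − i·(i+1)·(i+2)·(i+3)·(i+4)·(i+5) = (i+1)·(i+2)·(i+3)·(i+4)·(i+5)·[(i+6) − i] = 6·(i+1)·(i+2)·(i+3)·(i+4)·(i+5). The product of 5 consecutive integers is divisible by (5)! = 120, so h(i+1) − h(i) is divisible by 6·120 = 720. By the inductive hypothesis 720 | h(i), hence 720 | h(i+1).
This completes the induction.
Therefore the largest such d is 720.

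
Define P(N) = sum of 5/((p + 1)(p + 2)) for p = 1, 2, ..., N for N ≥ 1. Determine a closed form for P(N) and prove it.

We claim P(N) = 5N/(2(N + 2)) for all N ≥ 1.
Base step (N = 1): P(1) = 5/6, and the closed form gives 5/6. They agree.
Inductive step: suppose the statement holds for some p ≥ 1, so P(p) = 5p/(2(p + 2)).
Then P(p+1) = P(p) + (5/((p + 2)(p + 3))) = (5p/(2(p + 2))) + (5/((p + 2)(p + 3))).
Simplifying, P(p+1) = 5(p + 1)/(2(p + 3)) = 5(p+1)/(2((p+1) + 2)),
which is the closed form with N = p+1.
By induction, the statement is established for all N ≥ 1.

P(N) = 5N/(2(N + 2))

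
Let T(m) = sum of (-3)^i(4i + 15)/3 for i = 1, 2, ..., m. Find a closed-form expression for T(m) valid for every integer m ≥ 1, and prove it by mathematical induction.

We claim T(m) = (-3)^m(m + 4) - 4 for all m ≥ 1.
Base step (m = 1): T(1) = -19, and the closed form gives -19. They agree.
Inductive step: assume the claim holds for m = i, so T(i) = (-3)^i(i + 4) - 4.
Then T(i+1) = T(i) + ((-3)^i(-4i - 19)) = ((-3)^i(i + 4) - 4) + ((-3)^i(-4i - 19)).
Simplifying, T(i+1) = -3(-3)^i·i - 15(-3)^i - 4 = (-3)^(i+1)((i+1) + 4) - 4,
which is the closed form with m = i+1.
This completes the induction.

T(m) = (-3)^m(m + 4) - 4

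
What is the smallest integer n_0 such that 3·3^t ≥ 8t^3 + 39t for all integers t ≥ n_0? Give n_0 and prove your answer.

n_0 = 6

At t = 5: 729 < 1195, so the inequality fails and n_0 ≥ 6. We prove 3·3^t ≥ 8t^3 + 39t for all t ≥ 6.
For the base case t = 6: 3·3^t = 2187 and 8t^3 + 39t = 1962, so 2187 ≥ 1962.
Suppose the result is true for t = r, so 3·3^r ≥ 8r^3 + 39r.
Then 3·3^(r + 1) = 3·(3·3^r) ≥ 3·(8r^3 + 39r).
Also, for r ≥ 6 we have 3·(8r^3 + 39r) ≥ 8(r+1)^3 + 39(r+1), since 3·(8r^3 + 39r) − (8(r+1)^3 + 39(r+1)) = 16r^3 - 24r^2 + 54r - 47, which is nonnegative for all r ≥ 6.
Combining, 3·3^(r + 1) ≥ 8(r+1)^3 + 39(r+1).
By induction, the statement is established for all t ≥ 6.
Hence the smallest such n_0 is 6.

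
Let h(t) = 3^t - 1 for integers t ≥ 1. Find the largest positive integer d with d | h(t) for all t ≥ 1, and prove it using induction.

Computing the first values: h(1) = 2 and h(2) = 8; gcd(2, 8) = 2, so d ≤ 2.
We prove 2 | 3^t - 1 for all t ≥ 1 by induction on t.
Base step (t = 1): h(1) = 2 = 2·(1), so 2 | h(1).
Inductive step: suppose the statement holds for some j ≥ 1, i.e. 2 | h(j). Then
3^{j+1} − 1^{j+1} = 3·3^j − 1·1^j = 3·(3^j − 1^j) + (2)·1^j. The first term is divisible by 2 by the inductive hypothesis, and the second term (2)·1^j is divisible by 2 since 2 | 2. Hence 2 | h(j+1).
By the principle of mathematical induction, the result holds for all t ≥ 1.
Therefore the largest such d is 2.

d = 2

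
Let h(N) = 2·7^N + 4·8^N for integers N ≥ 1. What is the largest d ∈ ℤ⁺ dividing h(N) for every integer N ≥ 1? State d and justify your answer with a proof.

Computing the first values: h(1) = 46 and h(2) = 354; gcd(46, 354) = 2, so d ≤ 2.
We prove 2 | 2·7^N + 4·8^N for all N ≥ 1 by induction on N.
When N = 1: h(1) = 46 = 2·(23), so 2 | h(1).
Inductive step: assume the claim holds for N = p, i.e. 2 | h(p). Then
h(p+1) − 8·h(p) = (2·7^(p+1) + 4·8^(p+1)) − 8·(2·7^p + 4·8^p) = (2)·7^p·(7 − 8) = (-2)·7^p. Since 2 | h(p) by the inductive hypothesis, 2 | 8·h(p); and 2 | -2 since -2 = 2·-1. Therefore 2 | h(p+1).
Hence, by induction on N, the claim holds for every N ≥ 1.
Therefore the largest such d is 2.

d = 2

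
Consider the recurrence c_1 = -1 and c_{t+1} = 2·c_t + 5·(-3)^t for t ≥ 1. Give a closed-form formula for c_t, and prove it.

Computing the first terms: c_1 = -1, c_2 = -17, c_3 = 11. This suggests c_t = -(-3)^t - 2^(t + 1).
For the base case t = 1: the formula gives -1 = -1 = c_1.
Suppose the result is true for t = p, so c_p = -(-3)^p - 2^(p + 1).
Then c_{p+1} = 2·c_p + 5·(-3)^p = 2·(-(-3)^p - 2^(p + 1)) + 5·(-3)^p = -(-3)^(p + 1) - 2^(p + 2) = -(-3)^(p+1) - 2^((p+1) + 1),
which is the claimed formula at t = p+1.
By the principle of mathematical induction, the result holds for all t ≥ 1.

c_t = -(-3)^t - 2^(t + 1)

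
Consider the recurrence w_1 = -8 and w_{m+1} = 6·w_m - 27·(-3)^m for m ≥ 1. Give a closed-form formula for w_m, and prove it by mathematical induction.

w_m = -(-3)^(m + 1) + 6^(m - 1)

Computing the first terms: w_1 = -8, w_2 = 33, w_3 = -45. This suggests w_m = -(-3)^(m + 1) + 6^(m - 1).
Base case (m = 1): the formula gives -8 = -8 = w_1.
For the inductive step, assume it holds for an arbitrary k ≥ 1, so w_k = -(-3)^(k + 1) + 6^(k - 1).
Then w_{k+1} = 6·w_k - 27·(-3)^k = 6·(-(-3)^(k + 1) + 6^(k - 1)) - 27·(-3)^k = -(-3)^(k + 2) + 6^k = -(-3)^((k+1) + 1) + 6^((k+1) - 1),
which is the claimed formula at m = k+1.
Hence, by induction on m, the claim holds for every m ≥ 1.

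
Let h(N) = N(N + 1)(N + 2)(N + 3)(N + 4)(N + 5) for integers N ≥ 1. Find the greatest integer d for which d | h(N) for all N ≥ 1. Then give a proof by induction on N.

Computing the first values: h(1) = 720 and h(2) = 5040; gcd(720, 5040) = 720, so d ≤ 720.
We prove 720 | N(N + 1)(N + 2)(N + 3)(N + 4)(N + 5) for all N ≥ 1 by induction on N.
For the base case N = 1: h(1) = 720 = 720·(1), so 720 | h(1).
For the inductive step, assume it holds for an arbitrary j ≥ 1, i.e. 720 | h(j). Then
h(j+1) − h(j) = (j+1)·(j+2)·(j+3)·(j+4)·(j+5)·(j+6) − j·(j+1)·(j+2)·(j+3)·(j+4)·(j+5) = (j+1)·(j+2)·(j+3)·(j+4)·(j+5)·[(j+6) − j] = 6·(j+1)·(j+2)·(j+3)·(j+4)·(j+5). The product of 5 consecutive integers is divisible by (5)! = 120, so h(j+1) − h(j) is divisible by 6·120 = 720. By the inductive hypothesis 720 | h(j), hence 720 | h(j+1).
By the principle of mathematical induction, the result holds for all N ≥ 1.
Therefore the largest such d is 720.

d = 720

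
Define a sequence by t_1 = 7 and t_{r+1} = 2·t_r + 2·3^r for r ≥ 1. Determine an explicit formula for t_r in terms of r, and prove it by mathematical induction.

Computing the first terms: t_1 = 7, t_2 = 20, t_3 = 58. This suggests t_r = 2^(r - 1) + 2·3^r.
When r = 1: the formula gives 7 = 7 = t_1.
Inductive step: assume the claim holds for r = k, so t_k = 2^(k - 1) + 2·3^k.
Then t_{k+1} = 2·t_k + 2·3^k = 2·(2^(k - 1) + 2·3^k) + 2·3^k = 2^k + 2·3^(k + 1) = 2^((k+1) - 1) + 2·3^(k+1),
which is the claimed formula at r = k+1.
By the principle of mathematical induction, the result holds for all r ≥ 1.

t_r = 2^(r - 1) + 2·3^r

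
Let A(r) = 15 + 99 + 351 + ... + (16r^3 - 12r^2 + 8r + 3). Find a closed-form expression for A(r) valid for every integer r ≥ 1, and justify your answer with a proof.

A(r) = r(4r^3 + 4r^2 + 2r + 5)

We claim A(r) = r(4r^3 + 4r^2 + 2r + 5) for all r ≥ 1.
For the base case r = 1: A(1) = 15, and the closed form gives 15. They agree.
Inductive step: assume the claim holds for r = p, so A(p) = p(4p^3 + 4p^2 + 2p + 5).
Then A(p+1) = A(p) + (16p^3 + 36p^2 + 32p + 15) = (p(4p^3 + 4p^2 + 2p + 5)) + (16p^3 + 36p^2 + 32p + 15).
Simplifying, A(p+1) = (p + 1)(4p^3 + 16p^2 + 22p + 15) = (p+1)(4(p+1)^3 + 4(p+1)^2 + 2(p+1) + 5),
which is the closed form with r = p+1.
This completes the induction.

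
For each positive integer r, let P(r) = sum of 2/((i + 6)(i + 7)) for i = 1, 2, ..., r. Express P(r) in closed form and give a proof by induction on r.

P(r) = 2r/(7(r + 7))

We claim P(r) = 2r/(7(r + 7)) for all r ≥ 1.
For the base case r = 1: P(1) = 1/28, and the closed form gives 1/28. They agree.
Inductive step: assume the claim holds for r = i, so P(i) = 2i/(7(i + 7)).
Then P(i+1) = P(i) + (2/((i + 7)(i + 8))) = (2i/(7(i + 7))) + (2/((i + 7)(i + 8))).
Simplifying, P(i+1) = 2(i + 1)/(7(i + 8)) = 2(i+1)/(7((i+1) + 7)),
which is the closed form with r = i+1.
Hence, by induction on r, the claim holds for every r ≥ 1.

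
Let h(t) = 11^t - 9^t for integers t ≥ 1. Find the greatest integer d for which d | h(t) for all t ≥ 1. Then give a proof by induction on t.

d = 2

Computing the first values: h(1) = 2 and h(2) = 40; gcd(2, 40) = 2, so d ≤ 2.
We prove 2 | 11^t - 9^t for all t ≥ 1 by induction on t.
When t = 1: h(1) = 2 = 2·(1), so 2 | h(1).
For the inductive step, assume it holds for an arbitrary i ≥ 1, i.e. 2 | h(i). Then
11^{i+1} − 9^{i+1} = 11·11^i − 9·9^i = 11·(11^i − 9^i) + (2)·9^i. The first term is divisible by 2 by the inductive hypothesis, and the second term (2)·9^i is divisible by 2 since 2 | 2. Hence 2 | h(i+1).
Hence, by induction on t, the claim holds for every t ≥ 1.
Therefore the largest such d is 2.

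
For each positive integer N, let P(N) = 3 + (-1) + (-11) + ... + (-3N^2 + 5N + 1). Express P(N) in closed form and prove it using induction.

We claim P(N) = -N(N^2 - N - 3) for all N ≥ 1.
When N = 1: P(1) = 3, and the closed form gives 3. They agree.
Inductive step: assume the claim holds for N = r, so P(r) = r(-r^2 + r + 3).
Then P(r+1) = P(r) + (-3r^2 - r + 3) = (r(-r^2 + r + 3)) + (-3r^2 - r + 3).
Simplifying, P(r+1) = -(r + 1)(r^2 + r - 3) = -(r+1)((r+1)^2 - (r+1) - 3),
which is the closed form with N = r+1.
By the principle of mathematical induction, the result holds for all N ≥ 1.

P(N) = -N(N^2 - N - 3)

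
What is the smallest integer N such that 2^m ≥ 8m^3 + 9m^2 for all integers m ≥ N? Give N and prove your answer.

At m = 14: 16384 < 23716, so the inequality fails and N ≥ 15. We prove 2^m ≥ 8m^3 + 9m^2 for all m ≥ 15.
Base step (m = 15): 2^m = 32768 and 8m^3 + 9m^2 = 29025, so 32768 ≥ 29025.
Suppose the result is true for m = i, so 2^i ≥ 8i^3 + 9i^2.
Then 2^(i + 1) = 2·(2^i) ≥ 2·(8i^3 + 9i^2).
Also, for i ≥ 15 we have 2·(8i^3 + 9i^2) ≥ 8(i+1)^3 + 9(i+1)^2, since 2·(8i^3 + 9i^2) − (8(i+1)^3 + 9(i+1)^2) = 8i^3 - 15i^2 - 42i - 17, which is nonnegative for all i ≥ 15.
Combining, 2^(i + 1) ≥ 8(i+1)^3 + 9(i+1)^2.
By induction, the statement is established for all m ≥ 15.
Hence the smallest such N is 15.

N = 15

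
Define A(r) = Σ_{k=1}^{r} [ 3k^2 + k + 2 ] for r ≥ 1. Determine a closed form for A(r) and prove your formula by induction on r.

A(r) = r(r^2 + 2r + 3)

We claim A(r) = r(r^2 + 2r + 3) for all r ≥ 1.
Base step (r = 1): A(1) = 6, and the closed form gives 6. They agree.
For the inductive step, assume it holds for an arbitrary k ≥ 1, so A(k) = k(k^2 + 2k + 3).
Then A(k+1) = A(k) + (k + 3(k + 1)^2 + 3) = (k(k^2 + 2k + 3)) + (k + 3(k + 1)^2 + 3).
Simplifying, A(k+1) = (k + 1)(k^2 + 4k + 6) = (k+1)((k+1)^2 + 2(k+1) + 3),
which is the closed form with r = k+1.
Hence, by induction on r, the claim holds for every r ≥ 1.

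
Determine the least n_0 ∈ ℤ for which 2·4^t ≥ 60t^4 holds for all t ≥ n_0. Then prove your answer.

At t = 8: 131072 < 245760, so the inequality fails and n_0 ≥ 9. We prove 2·4^t ≥ 60t^4 for all t ≥ 9.
For the base case t = 9: 2·4^t = 524288 and 60t^4 = 393660, so 524288 ≥ 393660.
Suppose the result is true for t = i, so 2·4^i ≥ 60i^4.
Then 2·4^(i + 1) = 4·(2·4^i) ≥ 4·(60i^4).
Also, for i ≥ 9 we have 4·(60i^4) ≥ 60(i+1)^4, since 4 ≥ (1 + 1/i)^4 for all i ≥ 9.
Combining, 2·4^(i + 1) ≥ 60(i+1)^4.
By induction, the statement is established for all t ≥ 9.
Hence the smallest such n_0 is 9.

n_0 = 9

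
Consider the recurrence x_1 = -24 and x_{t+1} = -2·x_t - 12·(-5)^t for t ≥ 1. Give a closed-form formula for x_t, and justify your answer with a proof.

x_t = -(-2)^(t + 1) + 4(-5)^t

Computing the first terms: x_1 = -24, x_2 = 108, x_3 = -516. This suggests x_t = -(-2)^(t + 1) + 4(-5)^t.
When t = 1: the formula gives -24 = -24 = x_1.
Suppose the result is true for t = m, so x_m = -(-2)^(m + 1) + 4(-5)^m.
Then x_{m+1} = -2·x_m - 12·(-5)^m = -2·(-(-2)^(m + 1) + 4(-5)^m) - 12·(-5)^m = -(-2)^(m + 2) + 4(-5)^(m + 1) = -(-2)^((m+1) + 1) + 4(-5)^(m+1),
which is the claimed formula at t = m+1.
Hence, by induction on t, the claim holds for every t ≥ 1.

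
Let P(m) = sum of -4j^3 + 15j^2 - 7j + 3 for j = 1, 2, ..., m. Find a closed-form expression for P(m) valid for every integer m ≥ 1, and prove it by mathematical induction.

We claim P(m) = -m(m^3 - 3m^2 - 3m - 2) for all m ≥ 1.
For the base case m = 1: P(1) = 7, and the closed form gives 7. They agree.
Suppose the result is true for m = j, so P(j) = j(-j^3 + 3j^2 + 3j + 2).
Then P(j+1) = P(j) + (-4j^3 + 3j^2 + 11j + 7) = (j(-j^3 + 3j^2 + 3j + 2)) + (-4j^3 + 3j^2 + 11j + 7).
Simplifying, P(j+1) = -(j + 1)(j^3 - 6j - 7) = -(j+1)((j+1)^3 - 3(j+1)^2 - 3(j+1) - 2),
which is the closed form with m = j+1.
Hence, by induction on m, the claim holds for every m ≥ 1.

P(m) = -m(m^3 - 3m^2 - 3m - 2)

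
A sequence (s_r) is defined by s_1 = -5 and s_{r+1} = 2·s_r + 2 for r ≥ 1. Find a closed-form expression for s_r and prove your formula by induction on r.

s_r = -3·2^(r - 1) - 2

Computing the first terms: s_1 = -5, s_2 = -8, s_3 = -14. This suggests s_r = -3·2^(r - 1) - 2.
When r = 1: the formula gives -5 = -5 = s_1.
Suppose the result is true for r = j, so s_j = -3·2^(j - 1) - 2.
Then s_{j+1} = 2·s_j + 2 = 2·(-3·2^(j - 1) - 2) + 2 = -3·2^j - 2 = -3·2^((j+1) - 1) - 2,
which is the claimed formula at r = j+1.
By the principle of mathematical induction, the result holds for all r ≥ 1.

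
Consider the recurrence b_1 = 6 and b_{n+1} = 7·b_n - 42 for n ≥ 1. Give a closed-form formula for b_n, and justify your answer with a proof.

Computing the first terms: b_1 = 6, b_2 = 0, b_3 = -42. This suggests b_n = -7^(n - 1) + 7.
For the base case n = 1: the formula gives 6 = 6 = b_1.
Inductive step: suppose the statement holds for some k ≥ 1, so b_k = -7^(k - 1) + 7.
Then b_{k+1} = 7·b_k - 42 = 7·(-7^(k - 1) + 7) - 42 = -7^k + 7 = -7^((k+1) - 1) + 7,
which is the claimed formula at n = k+1.
Hence, by induction on n, the claim holds for every n ≥ 1.

b_n = -7^(n - 1) + 7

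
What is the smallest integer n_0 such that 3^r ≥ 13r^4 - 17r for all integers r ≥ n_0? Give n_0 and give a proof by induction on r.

At r = 11: 177147 < 190146, so the inequality fails and n_0 ≥ 12. We prove 3^r ≥ 13r^4 - 17r for all r ≥ 12.
When r = 12: 3^r = 531441 and 13r^4 - 17r = 269364, so 531441 ≥ 269364.
Suppose the result is true for r = m, so 3^m ≥ 13m^4 - 17m.
Then 3^(m + 1) = 3·(3^m) ≥ 3·(13m^4 - 17m).
Also, for m ≥ 12 we have 3·(13m^4 - 17m) ≥ 13(m+1)^4 - 17(m+1), since 3·(13m^4 - 17m) − (13(m+1)^4 - 17(m+1)) = 26m^4 - 52m^3 - 78m^2 - 86m + 4, which is nonnegative for all m ≥ 12.
Combining, 3^(m + 1) ≥ 13(m+1)^4 - 17(m+1).
By induction, the statement is established for all r ≥ 12.
Hence the smallest such n_0 is 12.

n_0 = 12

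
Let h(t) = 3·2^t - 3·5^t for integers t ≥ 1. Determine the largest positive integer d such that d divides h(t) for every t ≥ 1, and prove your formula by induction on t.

Computing the first values: h(1) = -9 and h(2) = -63; gcd(-9, -63) = 9, so d ≤ 9.
We prove 9 | 3·2^t - 3·5^t for all t ≥ 1 by induction on t.
For the base case t = 1: h(1) = -9 = 9·(-1), so 9 | h(1).
For the inductive step, assume it holds for an arbitrary k ≥ 1, i.e. 9 | h(k). Then
h(k+1) − 5·h(k) = (3·2^(k+1) - 3·5^(k+1)) − 5·(3·2^k - 3·5^k) = (3)·2^k·(2 − 5) = (-9)·2^k. Since 9 | h(k) by the inductive hypothesis, 9 | 5·h(k); and 9 | -9 since -9 = 9·-1. Therefore 9 | h(k+1).
This completes the induction.
Therefore the largest such d is 9.

d = 9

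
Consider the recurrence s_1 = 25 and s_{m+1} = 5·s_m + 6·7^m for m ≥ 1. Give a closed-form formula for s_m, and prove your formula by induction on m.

s_m = 4·5^(m - 1) + 3·7^m

Computing the first terms: s_1 = 25, s_2 = 167, s_3 = 1129. This suggests s_m = 4·5^(m - 1) + 3·7^m.
When m = 1: the formula gives 25 = 25 = s_1.
For the inductive step, assume it holds for an arbitrary i ≥ 1, so s_i = 4·5^(i - 1) + 3·7^i.
Then s_{i+1} = 5·s_i + 6·7^i = 5·(4·5^(i - 1) + 3·7^i) + 6·7^i = 4·5^i + 3·7^(i + 1) = 4·5^((i+1) - 1) + 3·7^(i+1),
which is the claimed formula at m = i+1.
This completes the induction.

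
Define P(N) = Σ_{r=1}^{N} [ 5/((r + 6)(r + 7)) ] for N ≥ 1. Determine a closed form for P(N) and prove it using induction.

We claim P(N) = 5N/(7(N + 7)) for all N ≥ 1.
Base case (N = 1): P(1) = 5/56, and the closed form gives 5/56. They agree.
For the inductive step, assume it holds for an arbitrary r ≥ 1, so P(r) = 5r/(7(r + 7)).
Then P(r+1) = P(r) + (5/((r + 7)(r + 8))) = (5r/(7(r + 7))) + (5/((r + 7)(r + 8))).
Simplifying, P(r+1) = 5(r + 1)/(7(r + 8)) = 5(r+1)/(7((r+1) + 7)),
which is the closed form with N = r+1.
By induction, the statement is established for all N ≥ 1.

P(N) = 5N/(7(N + 7))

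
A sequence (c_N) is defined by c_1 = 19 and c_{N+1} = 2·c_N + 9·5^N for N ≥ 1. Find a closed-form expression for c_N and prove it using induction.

Computing the first terms: c_1 = 19, c_2 = 83, c_3 = 391. This suggests c_N = 2^(N + 1) + 3·5^N.
Base case (N = 1): the formula gives 19 = 19 = c_1.
Suppose the result is true for N = m, so c_m = 2^(m + 1) + 3·5^m.
Then c_{m+1} = 2·c_m + 9·5^m = 2·(2^(m + 1) + 3·5^m) + 9·5^m = 2^(m + 2) + 3·5^(m + 1) = 2^((m+1) + 1) + 3·5^(m+1),
which is the claimed formula at N = m+1.
Hence, by induction on N, the claim holds for every N ≥ 1.

c_N = 2^(N + 1) + 3·5^N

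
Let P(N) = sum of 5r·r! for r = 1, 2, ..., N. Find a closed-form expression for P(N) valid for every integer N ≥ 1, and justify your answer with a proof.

P(N) = 5(N + 1)! - 5

We claim P(N) = 5(N + 1)! - 5 for all N ≥ 1.
Base case (N = 1): P(1) = 5, and the closed form gives 5. They agree.
For the inductive step, assume it holds for an arbitrary r ≥ 1, so P(r) = 5(r + 1)! - 5.
Then P(r+1) = P(r) + (5(r + 1)(r + 1)!) = (5(r + 1)! - 5) + (5(r + 1)(r + 1)!).
Simplifying, P(r+1) = 5((r+1) + 1)! - 5,
which is the closed form with N = r+1.
By the principle of mathematical induction, the result holds for all N ≥ 1.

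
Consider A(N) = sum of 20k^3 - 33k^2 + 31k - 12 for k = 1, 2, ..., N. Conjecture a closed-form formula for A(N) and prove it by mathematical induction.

A(N) = N(5N^3 - N^2 + 4N - 2)

We claim A(N) = N(5N^3 - N^2 + 4N - 2) for all N ≥ 1.
When N = 1: A(1) = 6, and the closed form gives 6. They agree.
Suppose the result is true for N = k, so A(k) = k(5k^3 - k^2 + 4k - 2).
Then A(k+1) = A(k) + (20k^3 + 27k^2 + 25k + 6) = (k(5k^3 - k^2 + 4k - 2)) + (20k^3 + 27k^2 + 25k + 6).
Simplifying, A(k+1) = (k + 1)(5k^3 + 14k^2 + 17k + 6) = (k+1)(5(k+1)^3 - (k+1)^2 + 4(k+1) - 2),
which is the closed form with N = k+1.
By induction, the statement is established for all N ≥ 1.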